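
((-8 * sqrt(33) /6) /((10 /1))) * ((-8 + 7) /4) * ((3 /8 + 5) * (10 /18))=43 * sqrt(33) /432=0.57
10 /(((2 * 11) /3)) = 1.36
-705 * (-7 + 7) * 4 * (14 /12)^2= 0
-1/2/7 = -1/14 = -0.07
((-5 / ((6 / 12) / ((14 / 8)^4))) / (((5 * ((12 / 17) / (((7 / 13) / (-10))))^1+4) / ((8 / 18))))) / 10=285719 / 4218624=0.07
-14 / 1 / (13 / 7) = -98 / 13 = -7.54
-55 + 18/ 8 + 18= -139/ 4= -34.75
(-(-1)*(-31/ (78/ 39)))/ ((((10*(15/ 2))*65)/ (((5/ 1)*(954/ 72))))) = -0.21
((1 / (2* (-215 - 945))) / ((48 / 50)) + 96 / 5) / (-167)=-1069031 / 9298560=-0.11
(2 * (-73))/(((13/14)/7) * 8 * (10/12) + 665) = -21462/97885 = -0.22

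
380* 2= 760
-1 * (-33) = 33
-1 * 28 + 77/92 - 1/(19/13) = -48677/1748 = -27.85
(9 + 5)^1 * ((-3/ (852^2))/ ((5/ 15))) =-7/ 40328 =-0.00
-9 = -9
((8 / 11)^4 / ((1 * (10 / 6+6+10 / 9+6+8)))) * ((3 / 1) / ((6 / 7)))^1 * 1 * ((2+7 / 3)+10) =1849344 / 3001405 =0.62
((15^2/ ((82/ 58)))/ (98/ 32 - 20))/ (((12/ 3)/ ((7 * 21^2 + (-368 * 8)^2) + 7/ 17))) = -3846978127800/ 188887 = -20366558.46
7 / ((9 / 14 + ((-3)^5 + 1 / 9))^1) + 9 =8.97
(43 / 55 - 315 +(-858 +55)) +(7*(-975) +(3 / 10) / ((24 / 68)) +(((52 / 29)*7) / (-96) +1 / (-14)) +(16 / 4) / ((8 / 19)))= -2125477573 / 267960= -7932.07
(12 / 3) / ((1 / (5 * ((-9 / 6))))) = -30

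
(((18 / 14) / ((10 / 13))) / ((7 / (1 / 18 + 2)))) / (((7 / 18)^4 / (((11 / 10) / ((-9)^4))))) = 10582 / 2941225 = 0.00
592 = 592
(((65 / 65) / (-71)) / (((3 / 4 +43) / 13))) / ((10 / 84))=-312 / 8875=-0.04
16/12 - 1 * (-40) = 124/3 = 41.33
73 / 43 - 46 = -1905 / 43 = -44.30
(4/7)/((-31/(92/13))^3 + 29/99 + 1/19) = -5858848512/858248008709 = -0.01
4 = 4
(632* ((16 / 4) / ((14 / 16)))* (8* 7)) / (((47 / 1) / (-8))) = -1294336 / 47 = -27539.06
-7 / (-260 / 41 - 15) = 41 / 125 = 0.33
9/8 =1.12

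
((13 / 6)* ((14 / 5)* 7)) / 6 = 637 / 90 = 7.08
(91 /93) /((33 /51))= 1547 /1023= 1.51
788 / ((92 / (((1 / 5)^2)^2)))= 197 / 14375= 0.01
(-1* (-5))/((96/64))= 10/3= 3.33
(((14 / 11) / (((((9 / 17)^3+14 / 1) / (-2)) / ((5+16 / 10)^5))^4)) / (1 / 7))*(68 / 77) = 172043161572175354698443067151102839972493629312 / 2226456592000153793430328369140625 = 77272183158809.80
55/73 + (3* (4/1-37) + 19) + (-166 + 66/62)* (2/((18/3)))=-911254/6789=-134.23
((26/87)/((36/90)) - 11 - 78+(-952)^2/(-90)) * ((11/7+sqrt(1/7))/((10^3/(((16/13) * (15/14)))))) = -145822358/6927375 - 13256578 * sqrt(7)/6927375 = -26.11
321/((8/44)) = 3531/2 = 1765.50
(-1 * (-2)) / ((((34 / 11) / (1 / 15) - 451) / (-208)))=1.03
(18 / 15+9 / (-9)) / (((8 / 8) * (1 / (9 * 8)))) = 72 / 5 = 14.40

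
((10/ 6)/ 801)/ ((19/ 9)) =5/ 5073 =0.00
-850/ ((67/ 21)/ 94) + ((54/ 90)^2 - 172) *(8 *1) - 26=-44291026/ 1675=-26442.40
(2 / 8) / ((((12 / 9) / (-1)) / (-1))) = 0.19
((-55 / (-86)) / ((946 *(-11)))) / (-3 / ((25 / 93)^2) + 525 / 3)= -3125 / 6787368368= -0.00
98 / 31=3.16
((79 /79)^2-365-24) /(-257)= 388 /257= 1.51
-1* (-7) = 7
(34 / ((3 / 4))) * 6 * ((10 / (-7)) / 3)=-2720 / 21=-129.52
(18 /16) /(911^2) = 0.00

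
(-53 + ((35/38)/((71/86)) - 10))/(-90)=41741/60705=0.69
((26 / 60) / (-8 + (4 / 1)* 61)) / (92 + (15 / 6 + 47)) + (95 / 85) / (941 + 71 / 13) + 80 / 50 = 1.60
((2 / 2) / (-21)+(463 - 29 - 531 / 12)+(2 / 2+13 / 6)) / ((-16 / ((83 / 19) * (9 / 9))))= -2739083 / 25536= -107.26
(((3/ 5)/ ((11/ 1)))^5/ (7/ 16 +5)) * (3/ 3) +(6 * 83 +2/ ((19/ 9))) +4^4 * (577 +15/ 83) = 3412392422057968792/ 23016704321875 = 148257.21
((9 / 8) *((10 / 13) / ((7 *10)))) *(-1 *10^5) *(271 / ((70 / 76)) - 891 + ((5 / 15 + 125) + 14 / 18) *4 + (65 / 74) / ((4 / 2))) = 2677380625 / 23569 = 113597.55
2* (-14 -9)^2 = 1058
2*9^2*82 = 13284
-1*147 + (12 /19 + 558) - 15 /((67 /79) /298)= -6185463 /1273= -4858.97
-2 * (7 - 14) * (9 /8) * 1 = 63 /4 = 15.75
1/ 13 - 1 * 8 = -103/ 13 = -7.92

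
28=28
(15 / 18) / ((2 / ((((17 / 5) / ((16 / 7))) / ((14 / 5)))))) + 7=2773 / 384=7.22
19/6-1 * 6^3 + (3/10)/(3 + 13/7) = -217027/1020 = -212.77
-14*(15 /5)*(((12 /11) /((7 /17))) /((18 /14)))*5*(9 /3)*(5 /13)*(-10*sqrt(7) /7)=102000*sqrt(7) /143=1887.18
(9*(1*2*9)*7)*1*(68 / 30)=12852 / 5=2570.40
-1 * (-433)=433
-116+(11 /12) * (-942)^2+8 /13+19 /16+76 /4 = 169170935 /208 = 813321.80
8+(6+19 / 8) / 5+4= 547 / 40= 13.68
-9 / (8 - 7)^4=-9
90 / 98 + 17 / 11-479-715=-642238 / 539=-1191.54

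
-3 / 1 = -3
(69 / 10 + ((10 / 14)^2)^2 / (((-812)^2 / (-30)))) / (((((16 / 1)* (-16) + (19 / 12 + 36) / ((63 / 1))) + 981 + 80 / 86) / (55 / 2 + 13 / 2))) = 538981319888433 / 1669160452709855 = 0.32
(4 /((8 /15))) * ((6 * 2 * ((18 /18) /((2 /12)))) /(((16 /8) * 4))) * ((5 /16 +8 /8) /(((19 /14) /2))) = 19845 /152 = 130.56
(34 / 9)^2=1156 / 81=14.27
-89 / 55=-1.62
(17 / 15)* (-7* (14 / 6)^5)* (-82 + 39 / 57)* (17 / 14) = 500293969 / 9234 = 54179.55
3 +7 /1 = 10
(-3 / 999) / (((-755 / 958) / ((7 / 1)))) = 6706 / 251415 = 0.03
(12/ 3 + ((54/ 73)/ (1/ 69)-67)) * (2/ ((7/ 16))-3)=-9603/ 511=-18.79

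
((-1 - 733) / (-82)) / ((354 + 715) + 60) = 0.01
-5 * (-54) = 270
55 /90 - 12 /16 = -5 /36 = -0.14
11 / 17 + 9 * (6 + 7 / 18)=1977 / 34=58.15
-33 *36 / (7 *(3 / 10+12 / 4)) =-51.43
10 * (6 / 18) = 10 / 3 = 3.33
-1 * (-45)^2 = -2025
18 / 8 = 9 / 4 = 2.25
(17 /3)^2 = 289 /9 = 32.11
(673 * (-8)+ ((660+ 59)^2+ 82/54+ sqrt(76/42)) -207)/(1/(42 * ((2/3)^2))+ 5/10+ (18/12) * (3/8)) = 16 * sqrt(798)/375+ 1546387472/3375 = 458190.09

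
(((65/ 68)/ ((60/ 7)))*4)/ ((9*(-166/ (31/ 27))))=-2821/ 8228952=-0.00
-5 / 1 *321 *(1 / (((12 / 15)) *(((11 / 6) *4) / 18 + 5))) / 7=-53.00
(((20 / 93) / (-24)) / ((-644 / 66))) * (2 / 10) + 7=419255 / 59892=7.00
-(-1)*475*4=1900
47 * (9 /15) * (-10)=-282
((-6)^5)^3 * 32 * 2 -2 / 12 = -180551034077185 / 6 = -30091839012864.17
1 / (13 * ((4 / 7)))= 7 / 52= 0.13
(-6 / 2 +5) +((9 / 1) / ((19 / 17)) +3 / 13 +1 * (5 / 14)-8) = 9131 / 3458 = 2.64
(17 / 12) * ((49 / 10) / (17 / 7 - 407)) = -5831 / 339840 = -0.02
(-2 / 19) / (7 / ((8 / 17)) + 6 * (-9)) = 16 / 5947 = 0.00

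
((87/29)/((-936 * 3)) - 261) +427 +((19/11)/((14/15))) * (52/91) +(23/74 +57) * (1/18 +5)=2842273633/6222216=456.79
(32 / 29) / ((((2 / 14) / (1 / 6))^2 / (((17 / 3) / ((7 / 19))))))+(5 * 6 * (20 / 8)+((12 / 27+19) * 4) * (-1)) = 15913 / 783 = 20.32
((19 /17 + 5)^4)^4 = 187298124572719231164840669085696 /48661191875666868481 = 3849024599547.02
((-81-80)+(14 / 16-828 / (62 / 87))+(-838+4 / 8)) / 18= -535555 / 4464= -119.97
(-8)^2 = 64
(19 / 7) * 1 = 2.71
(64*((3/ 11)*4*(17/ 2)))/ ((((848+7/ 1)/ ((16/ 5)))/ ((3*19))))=34816/ 275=126.60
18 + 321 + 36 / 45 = 1699 / 5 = 339.80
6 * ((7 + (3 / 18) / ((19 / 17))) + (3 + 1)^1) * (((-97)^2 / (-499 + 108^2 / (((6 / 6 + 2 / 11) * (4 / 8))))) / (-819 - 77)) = -155464907 / 4258059904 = -0.04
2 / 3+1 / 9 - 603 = -602.22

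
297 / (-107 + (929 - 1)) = 297 / 821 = 0.36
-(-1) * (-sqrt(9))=-3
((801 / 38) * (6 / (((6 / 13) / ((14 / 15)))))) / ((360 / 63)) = 170079 / 3800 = 44.76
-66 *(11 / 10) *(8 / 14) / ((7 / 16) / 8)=-185856 / 245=-758.60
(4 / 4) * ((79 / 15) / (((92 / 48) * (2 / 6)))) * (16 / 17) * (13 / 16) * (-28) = -345072 / 1955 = -176.51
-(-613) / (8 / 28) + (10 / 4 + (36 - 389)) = 1795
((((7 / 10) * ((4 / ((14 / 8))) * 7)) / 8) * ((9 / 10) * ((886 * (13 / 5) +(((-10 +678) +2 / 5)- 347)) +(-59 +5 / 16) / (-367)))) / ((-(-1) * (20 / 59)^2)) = 3380542367517 / 117440000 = 28785.27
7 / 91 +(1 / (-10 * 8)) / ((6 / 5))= 83 / 1248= 0.07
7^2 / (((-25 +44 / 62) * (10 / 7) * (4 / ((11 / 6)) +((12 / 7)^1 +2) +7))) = -818741 / 7477290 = -0.11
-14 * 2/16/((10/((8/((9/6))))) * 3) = -14/45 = -0.31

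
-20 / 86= -10 / 43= -0.23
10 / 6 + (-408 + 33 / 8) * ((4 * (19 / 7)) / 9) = -20393 / 42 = -485.55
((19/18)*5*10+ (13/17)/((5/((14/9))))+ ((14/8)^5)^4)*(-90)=-6536129.32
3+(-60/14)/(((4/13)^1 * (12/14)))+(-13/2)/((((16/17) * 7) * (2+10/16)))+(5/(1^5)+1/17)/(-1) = -46693/2499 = -18.68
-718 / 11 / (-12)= 359 / 66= 5.44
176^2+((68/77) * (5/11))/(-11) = 288603052/9317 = 30975.96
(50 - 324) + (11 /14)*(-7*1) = -559 /2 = -279.50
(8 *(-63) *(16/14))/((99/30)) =-1920/11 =-174.55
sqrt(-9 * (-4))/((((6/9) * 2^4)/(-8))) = -9/2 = -4.50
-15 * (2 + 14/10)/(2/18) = -459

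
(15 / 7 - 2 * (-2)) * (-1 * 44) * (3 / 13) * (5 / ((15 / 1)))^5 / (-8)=473 / 14742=0.03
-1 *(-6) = 6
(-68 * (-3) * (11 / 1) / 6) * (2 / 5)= 748 / 5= 149.60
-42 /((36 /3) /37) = -259 /2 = -129.50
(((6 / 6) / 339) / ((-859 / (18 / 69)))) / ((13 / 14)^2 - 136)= 392 / 59133313467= 0.00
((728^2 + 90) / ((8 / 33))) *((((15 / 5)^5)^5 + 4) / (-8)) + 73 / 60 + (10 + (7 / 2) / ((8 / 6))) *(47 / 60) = -18526433572515373579 / 80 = -231580419656442169.74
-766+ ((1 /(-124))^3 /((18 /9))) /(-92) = -268727213055 /350818816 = -766.00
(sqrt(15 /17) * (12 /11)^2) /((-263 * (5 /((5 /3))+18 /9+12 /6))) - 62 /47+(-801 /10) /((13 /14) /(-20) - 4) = 983870 /53251 - 144 * sqrt(255) /3786937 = 18.48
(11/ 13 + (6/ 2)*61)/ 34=1195/ 221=5.41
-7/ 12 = -0.58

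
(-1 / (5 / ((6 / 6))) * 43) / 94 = -43 / 470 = -0.09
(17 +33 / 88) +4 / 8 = 143 / 8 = 17.88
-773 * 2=-1546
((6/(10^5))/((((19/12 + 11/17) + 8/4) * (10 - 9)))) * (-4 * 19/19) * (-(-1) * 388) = -59364/2696875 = -0.02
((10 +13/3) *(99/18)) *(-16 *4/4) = -3784/3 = -1261.33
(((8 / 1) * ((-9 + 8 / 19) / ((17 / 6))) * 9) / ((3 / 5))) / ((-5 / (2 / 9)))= 5216 / 323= 16.15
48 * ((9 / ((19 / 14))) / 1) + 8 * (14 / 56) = 6086 / 19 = 320.32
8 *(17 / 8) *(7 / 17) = 7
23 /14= 1.64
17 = 17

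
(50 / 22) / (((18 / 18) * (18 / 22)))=2.78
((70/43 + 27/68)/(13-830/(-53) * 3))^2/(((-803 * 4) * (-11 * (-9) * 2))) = -98478598969/54951116297491852416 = -0.00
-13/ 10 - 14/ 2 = -83/ 10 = -8.30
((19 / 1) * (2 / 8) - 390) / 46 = -67 / 8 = -8.38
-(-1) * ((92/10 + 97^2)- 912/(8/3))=45381/5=9076.20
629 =629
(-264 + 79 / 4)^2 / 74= 954529 / 1184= 806.19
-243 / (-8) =243 / 8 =30.38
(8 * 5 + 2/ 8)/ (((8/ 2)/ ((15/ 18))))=805/ 96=8.39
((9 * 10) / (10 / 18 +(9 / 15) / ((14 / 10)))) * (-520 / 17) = -1474200 / 527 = -2797.34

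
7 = 7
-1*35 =-35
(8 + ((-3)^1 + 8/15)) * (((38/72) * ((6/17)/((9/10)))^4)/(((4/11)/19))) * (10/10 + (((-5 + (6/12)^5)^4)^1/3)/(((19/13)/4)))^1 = 6016242233593625/2992708435968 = 2010.30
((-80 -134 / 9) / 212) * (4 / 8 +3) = -2989 / 1908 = -1.57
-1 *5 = -5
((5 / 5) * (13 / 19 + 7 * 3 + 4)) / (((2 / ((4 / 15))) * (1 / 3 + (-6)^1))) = -976 / 1615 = -0.60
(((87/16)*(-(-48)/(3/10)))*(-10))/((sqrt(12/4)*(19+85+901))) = -580*sqrt(3)/201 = -5.00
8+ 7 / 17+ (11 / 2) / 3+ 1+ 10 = 2167 / 102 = 21.25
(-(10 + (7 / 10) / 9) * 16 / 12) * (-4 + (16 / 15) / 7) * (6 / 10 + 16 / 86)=123852664 / 3047625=40.64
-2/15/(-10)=1/75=0.01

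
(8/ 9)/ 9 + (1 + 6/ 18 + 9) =845/ 81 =10.43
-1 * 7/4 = -7/4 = -1.75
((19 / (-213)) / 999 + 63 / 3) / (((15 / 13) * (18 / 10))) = 58090604 / 5745249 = 10.11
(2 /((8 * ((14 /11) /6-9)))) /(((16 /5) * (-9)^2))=-11 /100224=-0.00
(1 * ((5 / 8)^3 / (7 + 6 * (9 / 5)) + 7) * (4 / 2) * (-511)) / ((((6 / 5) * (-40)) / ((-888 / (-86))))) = 6042696107 / 3918848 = 1541.96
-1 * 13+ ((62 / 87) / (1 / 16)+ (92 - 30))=60.40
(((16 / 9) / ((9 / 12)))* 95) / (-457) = -6080 / 12339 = -0.49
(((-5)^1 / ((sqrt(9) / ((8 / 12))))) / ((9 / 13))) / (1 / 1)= -130 / 81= -1.60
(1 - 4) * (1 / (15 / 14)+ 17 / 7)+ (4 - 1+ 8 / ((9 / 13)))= 1408 / 315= 4.47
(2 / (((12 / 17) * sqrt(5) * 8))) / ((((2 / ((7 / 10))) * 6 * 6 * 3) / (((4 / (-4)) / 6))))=-119 * sqrt(5) / 3110400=-0.00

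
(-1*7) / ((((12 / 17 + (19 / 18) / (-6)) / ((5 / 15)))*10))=-306 / 695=-0.44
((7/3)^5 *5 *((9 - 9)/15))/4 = 0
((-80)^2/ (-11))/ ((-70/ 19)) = 12160/ 77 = 157.92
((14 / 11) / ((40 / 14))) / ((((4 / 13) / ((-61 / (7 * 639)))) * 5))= -5551 / 1405800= -0.00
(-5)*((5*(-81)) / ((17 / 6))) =12150 / 17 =714.71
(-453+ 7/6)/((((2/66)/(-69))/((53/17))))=109055397/34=3207511.68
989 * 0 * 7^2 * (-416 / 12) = 0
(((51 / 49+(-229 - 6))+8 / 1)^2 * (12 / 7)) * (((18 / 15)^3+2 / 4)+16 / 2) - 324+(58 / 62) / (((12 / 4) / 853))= 174899649045679 / 195381375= 895170.53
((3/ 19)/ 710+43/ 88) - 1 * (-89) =89.49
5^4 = 625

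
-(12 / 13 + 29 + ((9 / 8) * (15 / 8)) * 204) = -95729 / 208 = -460.24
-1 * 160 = -160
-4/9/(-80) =0.01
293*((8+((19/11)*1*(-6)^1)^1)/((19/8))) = -60944/209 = -291.60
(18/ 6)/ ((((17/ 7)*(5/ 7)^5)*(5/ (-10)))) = -705894/ 53125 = -13.29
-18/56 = -9/28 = -0.32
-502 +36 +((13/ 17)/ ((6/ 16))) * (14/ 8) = -23584/ 51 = -462.43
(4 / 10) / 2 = 1 / 5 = 0.20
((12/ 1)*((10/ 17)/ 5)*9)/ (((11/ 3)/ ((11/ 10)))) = 324/ 85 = 3.81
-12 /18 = -2 /3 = -0.67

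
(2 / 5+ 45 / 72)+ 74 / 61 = 5461 / 2440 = 2.24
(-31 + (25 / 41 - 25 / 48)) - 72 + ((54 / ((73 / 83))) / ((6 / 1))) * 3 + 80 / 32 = -10015169 / 143664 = -69.71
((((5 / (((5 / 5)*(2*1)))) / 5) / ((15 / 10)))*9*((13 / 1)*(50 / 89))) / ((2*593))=975 / 52777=0.02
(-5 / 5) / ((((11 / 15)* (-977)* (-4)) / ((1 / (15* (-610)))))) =1 / 26222680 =0.00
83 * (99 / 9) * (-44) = -40172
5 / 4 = 1.25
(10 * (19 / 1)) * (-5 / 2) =-475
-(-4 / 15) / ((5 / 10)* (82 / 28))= 112 / 615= 0.18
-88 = -88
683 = 683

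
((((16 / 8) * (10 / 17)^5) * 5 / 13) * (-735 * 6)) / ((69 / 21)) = -30870000000 / 424537243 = -72.71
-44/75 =-0.59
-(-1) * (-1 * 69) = -69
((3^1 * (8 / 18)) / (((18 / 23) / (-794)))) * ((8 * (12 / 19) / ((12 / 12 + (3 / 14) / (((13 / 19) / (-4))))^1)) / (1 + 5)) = 2312128 / 513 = 4507.07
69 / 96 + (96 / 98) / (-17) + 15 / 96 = 5447 / 6664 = 0.82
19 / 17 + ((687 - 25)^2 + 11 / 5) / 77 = 5692.63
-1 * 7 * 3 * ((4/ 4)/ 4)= -21/ 4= -5.25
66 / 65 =1.02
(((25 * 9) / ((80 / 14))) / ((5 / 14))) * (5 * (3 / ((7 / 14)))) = 6615 / 2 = 3307.50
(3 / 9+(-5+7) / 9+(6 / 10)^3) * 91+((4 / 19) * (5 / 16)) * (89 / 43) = 258633409 / 3676500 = 70.35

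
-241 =-241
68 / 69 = 0.99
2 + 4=6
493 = 493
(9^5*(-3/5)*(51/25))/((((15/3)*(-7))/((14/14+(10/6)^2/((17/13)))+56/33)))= 479123586/48125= 9955.81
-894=-894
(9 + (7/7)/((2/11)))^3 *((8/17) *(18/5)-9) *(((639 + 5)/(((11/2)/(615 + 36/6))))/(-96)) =504756378063/29920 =16870199.80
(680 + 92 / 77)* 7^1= 52452 / 11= 4768.36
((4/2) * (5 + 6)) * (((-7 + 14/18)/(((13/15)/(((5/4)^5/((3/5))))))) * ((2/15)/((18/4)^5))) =-1203125/20726199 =-0.06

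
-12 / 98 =-6 / 49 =-0.12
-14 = -14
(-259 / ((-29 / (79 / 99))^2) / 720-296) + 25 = -1608305728339 / 5934701520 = -271.00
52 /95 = 0.55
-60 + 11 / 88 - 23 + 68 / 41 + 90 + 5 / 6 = 9463 / 984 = 9.62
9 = 9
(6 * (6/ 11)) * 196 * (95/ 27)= 74480/ 33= 2256.97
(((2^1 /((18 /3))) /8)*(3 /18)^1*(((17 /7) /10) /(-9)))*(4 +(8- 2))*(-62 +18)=187 /2268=0.08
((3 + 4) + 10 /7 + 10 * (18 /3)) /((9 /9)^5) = 479 /7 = 68.43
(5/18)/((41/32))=80/369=0.22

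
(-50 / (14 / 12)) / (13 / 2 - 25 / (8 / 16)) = 200 / 203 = 0.99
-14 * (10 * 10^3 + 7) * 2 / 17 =-280196 / 17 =-16482.12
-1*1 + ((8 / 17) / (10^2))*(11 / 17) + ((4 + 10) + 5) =130072 / 7225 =18.00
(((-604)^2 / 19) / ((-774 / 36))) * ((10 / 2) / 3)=-3648160 / 2451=-1488.44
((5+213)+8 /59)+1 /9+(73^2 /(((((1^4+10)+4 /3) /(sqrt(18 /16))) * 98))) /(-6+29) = 47961 * sqrt(2) /333592+115889 /531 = 218.45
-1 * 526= -526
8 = 8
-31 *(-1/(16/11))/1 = 341/16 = 21.31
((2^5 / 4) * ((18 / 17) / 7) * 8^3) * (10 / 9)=81920 / 119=688.40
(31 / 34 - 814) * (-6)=82935 / 17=4878.53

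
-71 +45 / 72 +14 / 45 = -25223 / 360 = -70.06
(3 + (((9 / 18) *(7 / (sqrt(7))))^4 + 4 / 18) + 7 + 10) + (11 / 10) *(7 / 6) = 17689 / 720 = 24.57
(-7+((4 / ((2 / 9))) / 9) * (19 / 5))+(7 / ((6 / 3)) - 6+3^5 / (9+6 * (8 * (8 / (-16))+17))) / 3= 0.70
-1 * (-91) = 91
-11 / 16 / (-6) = 11 / 96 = 0.11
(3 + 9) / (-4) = -3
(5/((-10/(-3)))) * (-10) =-15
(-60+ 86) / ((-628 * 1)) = -13 / 314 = -0.04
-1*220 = -220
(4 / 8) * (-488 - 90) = -289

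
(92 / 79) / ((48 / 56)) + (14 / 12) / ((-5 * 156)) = 501767 / 369720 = 1.36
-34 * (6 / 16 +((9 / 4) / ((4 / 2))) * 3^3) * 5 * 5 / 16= -52275 / 32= -1633.59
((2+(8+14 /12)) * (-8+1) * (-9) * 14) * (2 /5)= 19698 /5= 3939.60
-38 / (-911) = 38 / 911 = 0.04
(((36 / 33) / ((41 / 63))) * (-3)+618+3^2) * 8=2244072 / 451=4975.77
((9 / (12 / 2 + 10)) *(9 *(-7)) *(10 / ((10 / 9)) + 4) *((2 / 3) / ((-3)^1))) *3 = 2457 / 8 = 307.12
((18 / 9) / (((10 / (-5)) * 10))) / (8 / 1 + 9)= -1 / 170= -0.01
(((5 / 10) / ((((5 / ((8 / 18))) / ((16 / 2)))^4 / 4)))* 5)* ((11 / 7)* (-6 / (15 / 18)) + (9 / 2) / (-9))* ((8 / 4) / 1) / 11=-1734344704 / 315748125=-5.49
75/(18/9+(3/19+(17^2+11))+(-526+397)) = 285/658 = 0.43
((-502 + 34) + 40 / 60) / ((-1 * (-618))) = -701 / 927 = -0.76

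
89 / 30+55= 1739 / 30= 57.97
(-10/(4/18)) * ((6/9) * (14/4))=-105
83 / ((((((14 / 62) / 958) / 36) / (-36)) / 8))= -25556435712 / 7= -3650919387.43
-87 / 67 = -1.30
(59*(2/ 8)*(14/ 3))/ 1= 413/ 6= 68.83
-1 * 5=-5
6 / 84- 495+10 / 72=-124687 / 252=-494.79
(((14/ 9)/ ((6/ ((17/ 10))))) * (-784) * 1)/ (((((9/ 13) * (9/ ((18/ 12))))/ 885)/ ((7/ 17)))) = -7366268/ 243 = -30313.86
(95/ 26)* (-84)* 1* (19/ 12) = -12635/ 26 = -485.96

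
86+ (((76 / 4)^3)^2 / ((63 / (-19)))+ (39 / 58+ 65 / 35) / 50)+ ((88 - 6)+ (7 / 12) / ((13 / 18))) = -4814080500713 / 339300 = -14188271.44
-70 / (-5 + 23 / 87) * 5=15225 / 206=73.91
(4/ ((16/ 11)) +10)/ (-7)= -51/ 28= -1.82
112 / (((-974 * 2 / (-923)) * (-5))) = -25844 / 2435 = -10.61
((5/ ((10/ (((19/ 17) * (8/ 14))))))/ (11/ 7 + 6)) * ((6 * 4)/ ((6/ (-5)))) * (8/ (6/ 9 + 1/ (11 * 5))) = -1003200/ 101813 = -9.85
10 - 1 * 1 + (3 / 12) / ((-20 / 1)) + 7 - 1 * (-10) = 2079 / 80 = 25.99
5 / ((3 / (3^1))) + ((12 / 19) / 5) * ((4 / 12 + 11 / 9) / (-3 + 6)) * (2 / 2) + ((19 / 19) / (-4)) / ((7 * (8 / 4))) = 241681 / 47880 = 5.05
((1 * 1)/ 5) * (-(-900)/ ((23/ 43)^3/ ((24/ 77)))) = 343470240/ 936859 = 366.62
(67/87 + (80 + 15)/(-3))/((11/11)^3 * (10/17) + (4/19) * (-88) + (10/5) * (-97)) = 36176/248153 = 0.15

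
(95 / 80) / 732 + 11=128851 / 11712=11.00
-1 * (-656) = 656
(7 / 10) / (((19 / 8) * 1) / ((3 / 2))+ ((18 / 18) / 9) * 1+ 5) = 126 / 1205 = 0.10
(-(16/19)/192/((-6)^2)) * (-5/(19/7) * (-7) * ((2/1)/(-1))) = 245/77976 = 0.00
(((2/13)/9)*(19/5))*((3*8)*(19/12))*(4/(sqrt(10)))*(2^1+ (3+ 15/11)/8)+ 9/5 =9/5+ 80864*sqrt(10)/32175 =9.75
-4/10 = -2/5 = -0.40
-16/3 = -5.33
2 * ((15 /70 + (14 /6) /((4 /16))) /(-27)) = -401 /567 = -0.71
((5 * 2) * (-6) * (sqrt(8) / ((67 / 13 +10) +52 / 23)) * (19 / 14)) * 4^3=-21815040 * sqrt(2) / 36449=-846.42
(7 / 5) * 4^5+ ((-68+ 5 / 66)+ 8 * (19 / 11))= 455233 / 330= 1379.49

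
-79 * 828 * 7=-457884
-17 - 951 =-968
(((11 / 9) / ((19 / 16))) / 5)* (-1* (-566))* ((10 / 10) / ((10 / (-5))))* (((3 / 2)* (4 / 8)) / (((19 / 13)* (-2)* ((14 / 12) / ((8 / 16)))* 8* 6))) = 40469 / 303240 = 0.13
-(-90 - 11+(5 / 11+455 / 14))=68.05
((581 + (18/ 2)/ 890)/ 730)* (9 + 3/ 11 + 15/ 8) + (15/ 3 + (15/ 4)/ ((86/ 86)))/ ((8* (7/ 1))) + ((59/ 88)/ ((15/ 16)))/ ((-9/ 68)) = 3.63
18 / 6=3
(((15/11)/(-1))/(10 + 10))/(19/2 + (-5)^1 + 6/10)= -5/374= -0.01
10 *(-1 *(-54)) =540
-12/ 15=-4/ 5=-0.80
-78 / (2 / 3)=-117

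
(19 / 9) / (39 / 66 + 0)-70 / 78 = 313 / 117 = 2.68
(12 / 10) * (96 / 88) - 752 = -41288 / 55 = -750.69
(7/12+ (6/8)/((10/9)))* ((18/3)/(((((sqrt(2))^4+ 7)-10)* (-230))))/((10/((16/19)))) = -151/54625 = -0.00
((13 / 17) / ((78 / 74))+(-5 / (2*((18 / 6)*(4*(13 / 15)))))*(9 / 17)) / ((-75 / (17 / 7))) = -3173 / 163800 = -0.02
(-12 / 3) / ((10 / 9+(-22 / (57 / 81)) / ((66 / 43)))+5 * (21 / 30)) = 1368 / 5389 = 0.25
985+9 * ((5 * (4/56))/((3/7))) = 1985/2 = 992.50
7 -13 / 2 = 1 / 2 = 0.50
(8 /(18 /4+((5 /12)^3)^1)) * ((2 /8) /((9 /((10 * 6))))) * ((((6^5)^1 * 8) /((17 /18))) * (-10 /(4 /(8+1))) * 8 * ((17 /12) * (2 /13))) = -773967052800 /102713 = -7535239.48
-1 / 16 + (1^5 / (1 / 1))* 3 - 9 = -97 / 16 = -6.06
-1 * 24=-24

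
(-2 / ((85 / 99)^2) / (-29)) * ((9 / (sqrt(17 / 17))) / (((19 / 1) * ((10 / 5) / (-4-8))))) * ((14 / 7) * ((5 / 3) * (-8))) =5645376 / 796195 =7.09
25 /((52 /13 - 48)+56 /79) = -395 /684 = -0.58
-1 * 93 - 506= -599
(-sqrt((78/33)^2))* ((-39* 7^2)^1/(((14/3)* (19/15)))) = 159705/209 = 764.14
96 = 96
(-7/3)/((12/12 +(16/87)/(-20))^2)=-441525/185761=-2.38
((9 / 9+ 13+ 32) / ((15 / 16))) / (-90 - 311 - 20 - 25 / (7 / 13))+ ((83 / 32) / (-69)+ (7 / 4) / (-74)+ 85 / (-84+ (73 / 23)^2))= -2866057139967 / 2177846930080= -1.32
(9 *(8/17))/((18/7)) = 28/17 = 1.65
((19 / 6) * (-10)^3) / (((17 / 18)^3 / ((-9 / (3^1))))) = 55404000 / 4913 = 11277.02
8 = 8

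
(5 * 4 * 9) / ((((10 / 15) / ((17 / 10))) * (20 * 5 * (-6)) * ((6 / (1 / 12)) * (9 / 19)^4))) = -2215457 / 10497600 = -0.21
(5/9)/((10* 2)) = 1/36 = 0.03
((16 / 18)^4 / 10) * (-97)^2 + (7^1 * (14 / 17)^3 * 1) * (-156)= -3626774624 / 161170965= -22.50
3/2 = 1.50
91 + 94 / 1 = 185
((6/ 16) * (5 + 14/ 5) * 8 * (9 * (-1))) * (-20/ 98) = 2106/ 49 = 42.98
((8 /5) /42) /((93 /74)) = 296 /9765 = 0.03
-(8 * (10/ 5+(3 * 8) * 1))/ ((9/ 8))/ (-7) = 1664/ 63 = 26.41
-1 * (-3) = 3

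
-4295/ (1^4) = -4295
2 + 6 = 8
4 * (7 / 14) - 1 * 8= -6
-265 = -265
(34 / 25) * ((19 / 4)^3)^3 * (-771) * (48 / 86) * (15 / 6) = -12688402964368059 / 7045120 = -1801020133.71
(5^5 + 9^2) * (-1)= -3206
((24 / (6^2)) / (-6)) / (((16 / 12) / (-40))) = 10 / 3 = 3.33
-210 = -210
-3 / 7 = -0.43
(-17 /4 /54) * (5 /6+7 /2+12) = -833 /648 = -1.29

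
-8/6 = -4/3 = -1.33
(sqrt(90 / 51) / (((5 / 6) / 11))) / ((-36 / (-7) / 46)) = 156.84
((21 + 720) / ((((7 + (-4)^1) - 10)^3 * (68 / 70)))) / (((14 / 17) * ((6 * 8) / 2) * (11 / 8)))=-1235 / 15092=-0.08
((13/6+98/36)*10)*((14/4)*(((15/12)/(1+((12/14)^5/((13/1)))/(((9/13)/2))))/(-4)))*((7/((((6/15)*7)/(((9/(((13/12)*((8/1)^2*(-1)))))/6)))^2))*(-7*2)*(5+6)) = 1455906375/466558976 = 3.12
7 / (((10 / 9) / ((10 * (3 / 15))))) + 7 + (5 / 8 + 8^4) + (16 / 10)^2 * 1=4118.78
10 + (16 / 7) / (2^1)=78 / 7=11.14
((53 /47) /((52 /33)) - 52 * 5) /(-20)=12.96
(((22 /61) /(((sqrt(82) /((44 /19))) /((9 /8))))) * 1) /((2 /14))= 7623 * sqrt(82) /95038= 0.73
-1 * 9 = -9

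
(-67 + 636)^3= 184220009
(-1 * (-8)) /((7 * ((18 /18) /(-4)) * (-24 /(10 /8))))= 5 /21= 0.24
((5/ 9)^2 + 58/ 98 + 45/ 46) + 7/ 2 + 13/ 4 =3150767/ 365148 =8.63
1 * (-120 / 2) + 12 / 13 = -768 / 13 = -59.08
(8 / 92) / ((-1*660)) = -1 / 7590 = -0.00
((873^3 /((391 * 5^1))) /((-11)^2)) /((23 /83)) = 55223105211 /5440765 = 10149.88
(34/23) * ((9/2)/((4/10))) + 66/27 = 7897/414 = 19.07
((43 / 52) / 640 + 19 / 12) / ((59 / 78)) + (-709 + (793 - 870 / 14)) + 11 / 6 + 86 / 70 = 8568401 / 317184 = 27.01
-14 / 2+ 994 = 987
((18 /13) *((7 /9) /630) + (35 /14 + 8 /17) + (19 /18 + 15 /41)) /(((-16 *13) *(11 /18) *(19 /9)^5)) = -13223374011 /16041692122885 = -0.00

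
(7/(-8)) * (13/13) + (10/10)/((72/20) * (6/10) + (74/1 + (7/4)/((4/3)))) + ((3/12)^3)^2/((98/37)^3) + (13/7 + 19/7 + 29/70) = 351882721978299/85333135032320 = 4.12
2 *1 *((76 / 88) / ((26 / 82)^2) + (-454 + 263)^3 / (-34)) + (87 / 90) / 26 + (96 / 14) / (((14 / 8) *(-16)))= 38084197247171 / 92912820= 409891.74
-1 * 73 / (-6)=73 / 6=12.17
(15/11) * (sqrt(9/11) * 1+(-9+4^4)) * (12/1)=540 * sqrt(11)/121+44460/11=4056.62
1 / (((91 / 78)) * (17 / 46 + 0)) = 2.32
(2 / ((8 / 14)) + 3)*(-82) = -533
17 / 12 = 1.42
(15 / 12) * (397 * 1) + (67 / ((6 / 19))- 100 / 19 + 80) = 178559 / 228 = 783.15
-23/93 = -0.25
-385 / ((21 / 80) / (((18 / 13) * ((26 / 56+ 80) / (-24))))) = 619575 / 91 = 6808.52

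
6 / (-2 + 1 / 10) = -60 / 19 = -3.16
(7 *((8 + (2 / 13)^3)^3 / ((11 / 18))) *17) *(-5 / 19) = -26272.78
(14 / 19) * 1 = 14 / 19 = 0.74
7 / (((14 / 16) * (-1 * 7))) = -8 / 7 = -1.14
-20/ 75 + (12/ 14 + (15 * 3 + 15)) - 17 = 43.59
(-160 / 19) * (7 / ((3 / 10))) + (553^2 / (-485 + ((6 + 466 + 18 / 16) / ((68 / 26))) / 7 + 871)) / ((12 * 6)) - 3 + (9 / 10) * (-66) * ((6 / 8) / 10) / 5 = -1341383171831 / 7057341000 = -190.07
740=740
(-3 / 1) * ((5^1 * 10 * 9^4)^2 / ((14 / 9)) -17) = -1452826833393 / 7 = -207546690484.71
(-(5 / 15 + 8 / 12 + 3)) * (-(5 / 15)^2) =4 / 9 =0.44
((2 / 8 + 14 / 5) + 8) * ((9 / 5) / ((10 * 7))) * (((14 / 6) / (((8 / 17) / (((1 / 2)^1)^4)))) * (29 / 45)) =108953 / 1920000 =0.06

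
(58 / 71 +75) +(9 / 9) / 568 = 43065 / 568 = 75.82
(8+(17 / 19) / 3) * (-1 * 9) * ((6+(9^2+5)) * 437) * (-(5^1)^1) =15013020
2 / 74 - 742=-27453 / 37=-741.97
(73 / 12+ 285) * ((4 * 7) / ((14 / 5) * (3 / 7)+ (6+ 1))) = 993.94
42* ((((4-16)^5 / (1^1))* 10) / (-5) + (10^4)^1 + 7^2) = 21323946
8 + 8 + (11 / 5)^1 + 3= 106 / 5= 21.20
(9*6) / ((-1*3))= -18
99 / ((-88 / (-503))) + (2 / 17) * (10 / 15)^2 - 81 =593551 / 1224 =484.93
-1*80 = -80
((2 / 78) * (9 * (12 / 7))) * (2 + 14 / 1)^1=576 / 91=6.33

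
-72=-72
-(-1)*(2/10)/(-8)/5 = -1/200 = -0.00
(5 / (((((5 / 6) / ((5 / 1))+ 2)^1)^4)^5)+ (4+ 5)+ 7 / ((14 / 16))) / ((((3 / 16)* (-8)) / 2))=-1292337609815063163097988 / 57014891324642398316403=-22.67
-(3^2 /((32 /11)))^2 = -9801 /1024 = -9.57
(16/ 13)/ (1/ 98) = 1568/ 13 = 120.62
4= 4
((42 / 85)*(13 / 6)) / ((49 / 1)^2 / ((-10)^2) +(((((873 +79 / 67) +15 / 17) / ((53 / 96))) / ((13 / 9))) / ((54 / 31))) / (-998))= 5989187620 / 130787902047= 0.05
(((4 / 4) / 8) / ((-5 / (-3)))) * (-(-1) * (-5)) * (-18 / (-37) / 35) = -27 / 5180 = -0.01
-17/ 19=-0.89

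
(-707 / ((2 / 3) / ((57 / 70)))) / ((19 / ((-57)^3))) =8417021.85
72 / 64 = 9 / 8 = 1.12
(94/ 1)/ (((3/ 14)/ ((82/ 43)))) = 107912/ 129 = 836.53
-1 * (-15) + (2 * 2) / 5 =15.80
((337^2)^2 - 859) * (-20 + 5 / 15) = -253659032406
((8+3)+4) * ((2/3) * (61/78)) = 305/39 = 7.82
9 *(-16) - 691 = -835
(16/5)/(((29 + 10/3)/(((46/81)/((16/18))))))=92/1455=0.06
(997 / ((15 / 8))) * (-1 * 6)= -15952 / 5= -3190.40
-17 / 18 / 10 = -17 / 180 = -0.09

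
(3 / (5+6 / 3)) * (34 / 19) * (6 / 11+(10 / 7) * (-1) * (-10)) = 116484 / 10241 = 11.37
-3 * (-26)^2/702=-26/9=-2.89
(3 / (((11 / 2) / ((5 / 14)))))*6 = 90 / 77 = 1.17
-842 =-842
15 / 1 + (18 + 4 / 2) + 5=40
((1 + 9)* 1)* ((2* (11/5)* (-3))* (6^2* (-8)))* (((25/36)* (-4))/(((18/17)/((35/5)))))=-2094400/3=-698133.33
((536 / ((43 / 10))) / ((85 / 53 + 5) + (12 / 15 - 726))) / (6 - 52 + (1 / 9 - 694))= 1065300 / 4543881853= 0.00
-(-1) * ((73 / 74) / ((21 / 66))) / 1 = 803 / 259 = 3.10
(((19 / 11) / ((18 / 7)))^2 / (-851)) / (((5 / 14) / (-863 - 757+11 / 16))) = 3208130107 / 1334504160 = 2.40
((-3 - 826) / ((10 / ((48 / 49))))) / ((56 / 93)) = -231291 / 1715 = -134.86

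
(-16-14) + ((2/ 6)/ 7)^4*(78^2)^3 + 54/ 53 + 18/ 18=147349264469/ 127253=1157923.70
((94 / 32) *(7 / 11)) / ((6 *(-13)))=-329 / 13728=-0.02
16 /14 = 8 /7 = 1.14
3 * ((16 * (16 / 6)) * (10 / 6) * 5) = 3200 / 3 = 1066.67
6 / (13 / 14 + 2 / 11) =308 / 57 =5.40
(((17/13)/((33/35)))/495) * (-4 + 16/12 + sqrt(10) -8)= -3808/127413 + 119 * sqrt(10)/42471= -0.02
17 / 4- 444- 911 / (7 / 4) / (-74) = -448293 / 1036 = -432.72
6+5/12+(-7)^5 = -201607/12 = -16800.58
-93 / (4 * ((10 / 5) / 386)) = -17949 / 4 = -4487.25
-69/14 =-4.93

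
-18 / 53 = -0.34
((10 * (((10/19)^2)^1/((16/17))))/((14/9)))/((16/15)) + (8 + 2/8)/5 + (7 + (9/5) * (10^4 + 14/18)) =14565081207/808640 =18011.82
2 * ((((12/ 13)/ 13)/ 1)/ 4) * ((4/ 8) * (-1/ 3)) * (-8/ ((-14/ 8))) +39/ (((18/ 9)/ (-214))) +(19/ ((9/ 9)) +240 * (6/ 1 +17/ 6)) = -2406254/ 1183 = -2034.03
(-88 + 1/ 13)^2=1306449/ 169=7730.47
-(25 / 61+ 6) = -391 / 61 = -6.41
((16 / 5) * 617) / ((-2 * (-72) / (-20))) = -274.22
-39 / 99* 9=-39 / 11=-3.55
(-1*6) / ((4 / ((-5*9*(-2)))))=-135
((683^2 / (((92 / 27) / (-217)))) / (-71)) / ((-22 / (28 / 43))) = -19132113357 / 1544818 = -12384.70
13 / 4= 3.25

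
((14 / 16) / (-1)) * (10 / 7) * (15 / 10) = -15 / 8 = -1.88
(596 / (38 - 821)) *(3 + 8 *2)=-11324 / 783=-14.46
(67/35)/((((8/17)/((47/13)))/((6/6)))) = 53533/3640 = 14.71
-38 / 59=-0.64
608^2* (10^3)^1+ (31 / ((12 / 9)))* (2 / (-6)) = 1478655969 / 4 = 369663992.25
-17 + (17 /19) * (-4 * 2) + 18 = -6.16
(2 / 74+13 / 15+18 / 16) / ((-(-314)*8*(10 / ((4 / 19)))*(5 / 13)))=116519 / 2648904000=0.00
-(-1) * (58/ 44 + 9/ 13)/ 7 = 575/ 2002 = 0.29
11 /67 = 0.16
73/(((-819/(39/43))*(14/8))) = -292/6321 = -0.05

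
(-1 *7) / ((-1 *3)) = 7 / 3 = 2.33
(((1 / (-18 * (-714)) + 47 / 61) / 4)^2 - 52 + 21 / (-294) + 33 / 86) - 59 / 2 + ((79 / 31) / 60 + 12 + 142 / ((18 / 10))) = 641053218581958809 / 65542234001045760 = 9.78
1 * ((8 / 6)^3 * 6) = 128 / 9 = 14.22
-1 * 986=-986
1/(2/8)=4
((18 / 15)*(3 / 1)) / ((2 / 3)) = 27 / 5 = 5.40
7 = 7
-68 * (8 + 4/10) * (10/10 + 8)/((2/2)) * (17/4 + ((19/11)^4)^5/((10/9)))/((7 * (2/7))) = -2174162256331079002955840667339/16818749873314000230025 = -129270146.28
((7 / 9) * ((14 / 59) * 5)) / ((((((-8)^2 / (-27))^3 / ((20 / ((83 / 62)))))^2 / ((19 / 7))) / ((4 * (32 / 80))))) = 5.04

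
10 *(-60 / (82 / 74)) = -22200 / 41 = -541.46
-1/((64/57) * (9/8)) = -19/24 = -0.79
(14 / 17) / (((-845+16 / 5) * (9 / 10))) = -700 / 643977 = -0.00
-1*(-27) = 27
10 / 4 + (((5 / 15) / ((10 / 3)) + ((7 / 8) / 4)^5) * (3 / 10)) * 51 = 6774075403 / 1677721600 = 4.04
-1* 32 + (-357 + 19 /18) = -6983 /18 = -387.94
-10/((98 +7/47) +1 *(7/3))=-705/7084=-0.10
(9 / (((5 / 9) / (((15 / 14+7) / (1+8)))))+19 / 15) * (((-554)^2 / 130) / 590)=63.20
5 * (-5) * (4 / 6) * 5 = -250 / 3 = -83.33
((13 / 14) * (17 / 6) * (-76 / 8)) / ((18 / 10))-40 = -81475 / 1512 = -53.89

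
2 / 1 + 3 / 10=23 / 10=2.30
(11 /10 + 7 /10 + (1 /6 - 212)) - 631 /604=-1912367 /9060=-211.08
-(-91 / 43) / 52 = 7 / 172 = 0.04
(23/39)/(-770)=-23/30030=-0.00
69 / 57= 23 / 19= 1.21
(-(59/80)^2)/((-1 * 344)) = 3481/2201600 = 0.00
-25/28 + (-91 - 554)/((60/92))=-27717/28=-989.89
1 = 1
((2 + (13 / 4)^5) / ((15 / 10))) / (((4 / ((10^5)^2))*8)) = 1215302734375 / 16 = 75956420898.44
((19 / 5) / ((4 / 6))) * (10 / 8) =57 / 8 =7.12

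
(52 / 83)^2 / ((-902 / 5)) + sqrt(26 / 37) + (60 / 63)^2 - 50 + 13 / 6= -128599060591 / 2740320198 + sqrt(962) / 37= -46.09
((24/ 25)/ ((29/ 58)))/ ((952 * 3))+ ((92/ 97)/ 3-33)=-28294643/ 865725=-32.68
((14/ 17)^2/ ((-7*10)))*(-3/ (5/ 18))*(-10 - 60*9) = -16632/ 289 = -57.55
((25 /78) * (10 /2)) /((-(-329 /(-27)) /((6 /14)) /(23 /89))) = -0.01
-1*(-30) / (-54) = -5 / 9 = -0.56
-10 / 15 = -2 / 3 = -0.67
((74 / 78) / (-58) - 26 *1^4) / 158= -58849 / 357396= -0.16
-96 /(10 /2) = -96 /5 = -19.20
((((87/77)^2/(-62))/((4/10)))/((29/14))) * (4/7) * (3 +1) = -10440/183799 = -0.06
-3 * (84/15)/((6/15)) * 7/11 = -294/11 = -26.73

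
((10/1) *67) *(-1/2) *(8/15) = -536/3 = -178.67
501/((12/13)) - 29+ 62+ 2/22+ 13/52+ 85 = 7272/11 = 661.09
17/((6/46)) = 391/3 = 130.33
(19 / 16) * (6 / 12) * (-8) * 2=-19 / 2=-9.50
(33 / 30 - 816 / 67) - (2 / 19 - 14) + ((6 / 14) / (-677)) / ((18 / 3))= 84926806 / 30163735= 2.82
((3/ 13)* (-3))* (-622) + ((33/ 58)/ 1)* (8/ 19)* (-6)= 3074202/ 7163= 429.18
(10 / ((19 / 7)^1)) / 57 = 70 / 1083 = 0.06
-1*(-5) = 5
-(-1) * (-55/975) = -11/195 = -0.06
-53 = -53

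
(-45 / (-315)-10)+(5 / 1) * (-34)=-1259 / 7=-179.86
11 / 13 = 0.85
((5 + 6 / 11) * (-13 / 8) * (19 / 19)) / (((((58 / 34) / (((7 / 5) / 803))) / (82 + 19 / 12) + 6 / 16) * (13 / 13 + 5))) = -94650101 / 761364846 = -0.12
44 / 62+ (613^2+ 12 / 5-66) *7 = 407640469 / 155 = 2629938.51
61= 61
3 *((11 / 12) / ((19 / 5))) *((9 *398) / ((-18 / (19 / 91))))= -10945 / 364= -30.07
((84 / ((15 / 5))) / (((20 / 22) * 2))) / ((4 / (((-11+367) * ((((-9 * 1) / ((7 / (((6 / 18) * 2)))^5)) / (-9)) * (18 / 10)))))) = 31328 / 1620675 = 0.02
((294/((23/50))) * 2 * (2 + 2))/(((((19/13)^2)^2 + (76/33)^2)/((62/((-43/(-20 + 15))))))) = 226777675924800/60702427609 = 3735.89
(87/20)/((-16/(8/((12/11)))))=-319/160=-1.99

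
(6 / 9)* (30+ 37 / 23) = 1454 / 69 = 21.07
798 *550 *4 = 1755600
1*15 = 15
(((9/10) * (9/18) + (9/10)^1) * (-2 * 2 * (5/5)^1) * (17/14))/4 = -459/280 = -1.64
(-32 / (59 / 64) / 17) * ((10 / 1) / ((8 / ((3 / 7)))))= -7680 / 7021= -1.09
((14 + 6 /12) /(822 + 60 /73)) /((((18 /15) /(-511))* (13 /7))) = -37862545 /9370296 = -4.04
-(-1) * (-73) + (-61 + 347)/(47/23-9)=-9129/80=-114.11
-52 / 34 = -26 / 17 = -1.53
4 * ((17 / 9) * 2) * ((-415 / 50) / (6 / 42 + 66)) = -39508 / 20835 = -1.90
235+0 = 235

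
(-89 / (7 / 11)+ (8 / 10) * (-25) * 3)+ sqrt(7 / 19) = -1399 / 7+ sqrt(133) / 19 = -199.25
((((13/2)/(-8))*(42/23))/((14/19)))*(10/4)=-3705/736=-5.03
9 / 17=0.53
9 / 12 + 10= 43 / 4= 10.75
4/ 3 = 1.33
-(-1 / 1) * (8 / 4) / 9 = 2 / 9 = 0.22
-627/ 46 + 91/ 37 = -19013/ 1702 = -11.17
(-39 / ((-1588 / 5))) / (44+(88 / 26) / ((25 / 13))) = 375 / 139744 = 0.00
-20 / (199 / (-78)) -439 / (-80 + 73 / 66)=13888746 / 1036193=13.40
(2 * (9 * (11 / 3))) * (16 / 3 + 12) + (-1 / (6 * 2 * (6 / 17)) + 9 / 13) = 1071211 / 936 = 1144.46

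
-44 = -44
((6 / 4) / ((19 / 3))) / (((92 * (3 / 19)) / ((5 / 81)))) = 5 / 4968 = 0.00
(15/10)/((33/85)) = 85/22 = 3.86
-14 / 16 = -7 / 8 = -0.88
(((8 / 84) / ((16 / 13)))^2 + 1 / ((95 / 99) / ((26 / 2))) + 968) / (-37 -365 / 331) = -871132215773 / 33816303360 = -25.76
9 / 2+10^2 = 209 / 2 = 104.50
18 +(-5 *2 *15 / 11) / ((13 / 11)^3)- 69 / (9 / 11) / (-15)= 1518661 / 98865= 15.36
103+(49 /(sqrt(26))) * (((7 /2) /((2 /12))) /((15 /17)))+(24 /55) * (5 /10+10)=5917 /55+5831 * sqrt(26) /130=336.29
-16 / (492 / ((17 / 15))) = -68 / 1845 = -0.04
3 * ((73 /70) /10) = 219 /700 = 0.31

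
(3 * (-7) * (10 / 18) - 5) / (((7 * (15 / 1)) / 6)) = -20 / 21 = -0.95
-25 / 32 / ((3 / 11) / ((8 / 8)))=-275 / 96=-2.86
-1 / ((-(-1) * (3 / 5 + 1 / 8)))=-40 / 29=-1.38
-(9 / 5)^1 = -9 / 5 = -1.80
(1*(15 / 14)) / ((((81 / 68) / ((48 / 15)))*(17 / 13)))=2.20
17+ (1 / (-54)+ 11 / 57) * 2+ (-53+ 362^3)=24335638775 / 513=47437892.35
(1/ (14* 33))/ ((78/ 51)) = 17/ 12012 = 0.00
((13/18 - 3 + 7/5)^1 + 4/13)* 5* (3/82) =-667/6396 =-0.10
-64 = -64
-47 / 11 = -4.27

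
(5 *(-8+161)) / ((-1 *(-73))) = 765 / 73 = 10.48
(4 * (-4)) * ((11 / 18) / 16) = -11 / 18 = -0.61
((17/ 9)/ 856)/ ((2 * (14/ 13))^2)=2873/ 6039936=0.00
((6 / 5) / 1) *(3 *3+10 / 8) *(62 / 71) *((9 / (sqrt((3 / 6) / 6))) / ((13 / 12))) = 823608 *sqrt(3) / 4615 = 309.11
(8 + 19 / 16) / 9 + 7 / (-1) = -287 / 48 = -5.98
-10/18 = -5/9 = -0.56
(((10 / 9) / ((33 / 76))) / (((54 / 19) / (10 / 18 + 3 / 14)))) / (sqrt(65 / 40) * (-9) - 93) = -86842160 / 11474539461 + 700340 * sqrt(26) / 3824846487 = -0.01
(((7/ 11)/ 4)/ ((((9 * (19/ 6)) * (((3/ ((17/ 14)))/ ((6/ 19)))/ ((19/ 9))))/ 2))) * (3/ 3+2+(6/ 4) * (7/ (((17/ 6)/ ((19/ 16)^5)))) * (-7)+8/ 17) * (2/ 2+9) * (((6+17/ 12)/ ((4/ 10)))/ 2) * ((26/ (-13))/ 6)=2291958426875/ 426032234496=5.38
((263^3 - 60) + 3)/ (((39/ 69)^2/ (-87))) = -837222341970/ 169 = -4953978354.85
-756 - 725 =-1481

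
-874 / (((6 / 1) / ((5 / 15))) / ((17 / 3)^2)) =-1559.17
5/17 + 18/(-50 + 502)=1283/3842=0.33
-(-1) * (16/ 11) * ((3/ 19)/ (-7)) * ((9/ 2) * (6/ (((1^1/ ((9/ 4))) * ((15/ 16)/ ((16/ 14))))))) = -124416/ 51205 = -2.43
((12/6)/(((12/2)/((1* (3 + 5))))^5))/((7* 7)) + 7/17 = 118165/202419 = 0.58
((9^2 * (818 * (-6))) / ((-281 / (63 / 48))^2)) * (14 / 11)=-306807669 / 27794272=-11.04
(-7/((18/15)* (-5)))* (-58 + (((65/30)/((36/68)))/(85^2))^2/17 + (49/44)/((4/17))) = -146900619088573/2363840820000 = -62.14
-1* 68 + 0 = -68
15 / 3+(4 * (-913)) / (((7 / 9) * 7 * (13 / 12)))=-391231 / 637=-614.18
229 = 229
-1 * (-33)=33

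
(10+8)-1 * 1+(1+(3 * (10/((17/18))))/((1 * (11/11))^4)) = 846/17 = 49.76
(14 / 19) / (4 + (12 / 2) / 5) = 35 / 247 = 0.14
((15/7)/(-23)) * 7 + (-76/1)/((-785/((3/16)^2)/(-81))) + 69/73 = 1462251/84352960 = 0.02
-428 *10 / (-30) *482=68765.33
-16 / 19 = -0.84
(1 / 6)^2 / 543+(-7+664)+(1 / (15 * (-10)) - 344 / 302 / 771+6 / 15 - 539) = 118.39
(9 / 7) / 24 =3 / 56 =0.05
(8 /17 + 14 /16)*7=1281 /136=9.42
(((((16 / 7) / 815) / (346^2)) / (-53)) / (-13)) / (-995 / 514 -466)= -2056 / 28295440960827495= -0.00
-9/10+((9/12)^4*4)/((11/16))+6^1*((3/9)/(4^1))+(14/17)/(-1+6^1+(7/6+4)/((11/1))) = 2148709/1350140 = 1.59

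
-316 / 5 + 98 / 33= -9938 / 165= -60.23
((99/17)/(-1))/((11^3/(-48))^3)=995328/3644100977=0.00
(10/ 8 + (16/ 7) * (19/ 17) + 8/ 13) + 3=45915/ 6188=7.42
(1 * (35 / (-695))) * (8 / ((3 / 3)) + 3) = -77 / 139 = -0.55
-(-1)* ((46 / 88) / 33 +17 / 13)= 24983 / 18876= 1.32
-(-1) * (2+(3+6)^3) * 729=532899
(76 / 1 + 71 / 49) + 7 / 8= 30703 / 392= 78.32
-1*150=-150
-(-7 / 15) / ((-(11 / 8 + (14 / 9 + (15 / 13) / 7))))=-15288 / 101405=-0.15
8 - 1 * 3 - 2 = 3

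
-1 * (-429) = 429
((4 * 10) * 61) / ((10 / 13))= 3172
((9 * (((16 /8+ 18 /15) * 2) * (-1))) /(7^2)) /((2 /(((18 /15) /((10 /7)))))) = -432 /875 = -0.49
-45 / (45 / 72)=-72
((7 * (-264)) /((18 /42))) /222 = -2156 /111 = -19.42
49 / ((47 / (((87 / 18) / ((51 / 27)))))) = 4263 / 1598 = 2.67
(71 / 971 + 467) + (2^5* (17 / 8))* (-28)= -1395256 / 971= -1436.93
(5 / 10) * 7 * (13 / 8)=91 / 16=5.69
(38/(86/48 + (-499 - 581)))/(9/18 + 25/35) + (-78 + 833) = 332118527/439909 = 754.97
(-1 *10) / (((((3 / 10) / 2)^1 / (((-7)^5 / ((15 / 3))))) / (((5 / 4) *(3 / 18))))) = 46686.11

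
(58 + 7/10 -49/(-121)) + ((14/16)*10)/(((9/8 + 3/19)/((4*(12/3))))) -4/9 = 23753849/141570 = 167.79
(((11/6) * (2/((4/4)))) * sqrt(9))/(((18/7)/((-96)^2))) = 39424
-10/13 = -0.77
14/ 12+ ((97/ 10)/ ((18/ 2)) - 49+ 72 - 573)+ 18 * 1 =-529.76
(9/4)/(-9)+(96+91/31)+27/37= 456117/4588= 99.42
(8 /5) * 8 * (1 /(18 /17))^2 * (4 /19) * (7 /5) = 129472 /38475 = 3.37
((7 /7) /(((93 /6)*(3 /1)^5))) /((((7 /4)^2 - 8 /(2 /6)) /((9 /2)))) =-16 /280395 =-0.00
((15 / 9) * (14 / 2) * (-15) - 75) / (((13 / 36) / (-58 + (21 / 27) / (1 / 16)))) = 31538.46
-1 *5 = -5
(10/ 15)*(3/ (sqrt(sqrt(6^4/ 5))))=5^(1/ 4)/ 3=0.50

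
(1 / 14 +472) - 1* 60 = 5769 / 14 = 412.07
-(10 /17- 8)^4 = -252047376 /83521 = -3017.77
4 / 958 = 2 / 479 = 0.00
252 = 252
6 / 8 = 0.75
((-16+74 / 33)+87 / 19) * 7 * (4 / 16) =-40285 / 2508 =-16.06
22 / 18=11 / 9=1.22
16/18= 8/9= 0.89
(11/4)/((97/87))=957/388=2.47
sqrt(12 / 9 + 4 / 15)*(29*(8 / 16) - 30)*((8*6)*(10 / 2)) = -1488*sqrt(10) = -4705.47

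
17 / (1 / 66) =1122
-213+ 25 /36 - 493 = -25391 /36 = -705.31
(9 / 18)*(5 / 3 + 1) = 4 / 3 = 1.33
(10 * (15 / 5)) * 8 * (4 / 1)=960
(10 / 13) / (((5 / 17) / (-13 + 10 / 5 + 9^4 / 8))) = 110041 / 52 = 2116.17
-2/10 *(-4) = 0.80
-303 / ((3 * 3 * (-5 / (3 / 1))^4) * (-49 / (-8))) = -21816 / 30625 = -0.71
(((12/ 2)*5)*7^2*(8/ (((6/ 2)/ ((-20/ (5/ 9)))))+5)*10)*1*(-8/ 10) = 1070160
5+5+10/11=120/11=10.91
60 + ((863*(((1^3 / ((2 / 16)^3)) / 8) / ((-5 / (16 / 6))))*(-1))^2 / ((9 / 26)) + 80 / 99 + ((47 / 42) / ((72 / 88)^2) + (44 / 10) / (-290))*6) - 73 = 11335053754535146 / 4521825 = 2506743130.16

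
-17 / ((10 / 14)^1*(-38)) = 119 / 190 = 0.63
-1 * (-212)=212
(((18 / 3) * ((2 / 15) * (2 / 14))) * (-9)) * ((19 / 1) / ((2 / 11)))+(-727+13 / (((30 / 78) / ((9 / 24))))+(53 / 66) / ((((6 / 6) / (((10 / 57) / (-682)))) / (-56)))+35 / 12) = -147069557297 / 179597880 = -818.88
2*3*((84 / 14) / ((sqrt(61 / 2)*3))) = 12*sqrt(122) / 61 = 2.17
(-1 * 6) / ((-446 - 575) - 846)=6 / 1867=0.00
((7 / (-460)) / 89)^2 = 49 / 1676083600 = 0.00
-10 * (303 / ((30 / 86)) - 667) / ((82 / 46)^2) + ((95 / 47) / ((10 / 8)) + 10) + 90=-532.81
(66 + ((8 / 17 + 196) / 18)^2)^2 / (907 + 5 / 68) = 75130548812944 / 1988237258433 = 37.79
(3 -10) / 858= -7 / 858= -0.01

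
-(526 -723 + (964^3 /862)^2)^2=-40253571945654112115613852256668889 /34507149121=-1166528472245103963064473.00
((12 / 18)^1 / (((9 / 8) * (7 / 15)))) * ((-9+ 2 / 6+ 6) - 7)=-2320 / 189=-12.28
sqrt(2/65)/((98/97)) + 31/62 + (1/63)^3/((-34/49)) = 97* sqrt(130)/6370 + 43375/86751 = 0.67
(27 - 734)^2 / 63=71407 / 9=7934.11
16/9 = 1.78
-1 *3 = -3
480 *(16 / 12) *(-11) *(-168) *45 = 53222400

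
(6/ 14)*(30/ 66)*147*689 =217035/ 11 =19730.45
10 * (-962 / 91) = -740 / 7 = -105.71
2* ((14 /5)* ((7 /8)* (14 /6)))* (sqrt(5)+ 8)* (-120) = -10976 - 1372* sqrt(5) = -14043.89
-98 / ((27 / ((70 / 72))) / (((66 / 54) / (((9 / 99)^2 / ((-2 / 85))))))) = 12.28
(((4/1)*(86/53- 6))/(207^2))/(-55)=928/124904835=0.00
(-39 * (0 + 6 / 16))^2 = 13689 / 64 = 213.89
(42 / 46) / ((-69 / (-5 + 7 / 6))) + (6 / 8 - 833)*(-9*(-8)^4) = 4233848839 / 138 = 30680064.05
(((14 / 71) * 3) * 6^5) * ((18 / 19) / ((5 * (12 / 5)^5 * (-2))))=-118125 / 21584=-5.47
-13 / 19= -0.68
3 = 3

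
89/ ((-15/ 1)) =-89/ 15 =-5.93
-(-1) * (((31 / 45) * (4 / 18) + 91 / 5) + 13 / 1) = 12698 / 405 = 31.35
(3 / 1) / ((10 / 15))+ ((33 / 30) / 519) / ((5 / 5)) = 11683 / 2595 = 4.50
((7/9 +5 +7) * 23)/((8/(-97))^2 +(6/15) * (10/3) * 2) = 24886805/226392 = 109.93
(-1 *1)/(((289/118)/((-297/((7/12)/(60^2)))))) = 748387.15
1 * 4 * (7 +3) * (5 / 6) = 100 / 3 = 33.33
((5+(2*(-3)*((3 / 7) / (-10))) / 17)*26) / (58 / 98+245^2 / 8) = 4344704 / 250023845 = 0.02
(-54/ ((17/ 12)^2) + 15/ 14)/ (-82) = 104529/ 331772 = 0.32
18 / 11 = 1.64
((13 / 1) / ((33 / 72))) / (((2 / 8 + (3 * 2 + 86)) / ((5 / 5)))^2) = 1664 / 499257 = 0.00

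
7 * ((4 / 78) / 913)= 14 / 35607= 0.00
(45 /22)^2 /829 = 2025 /401236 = 0.01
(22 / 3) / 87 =22 / 261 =0.08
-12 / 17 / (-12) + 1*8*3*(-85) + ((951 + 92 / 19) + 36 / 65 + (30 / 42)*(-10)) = -160292974 / 146965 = -1090.69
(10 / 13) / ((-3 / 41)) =-10.51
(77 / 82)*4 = 154 / 41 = 3.76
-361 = -361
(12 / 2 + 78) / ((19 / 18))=1512 / 19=79.58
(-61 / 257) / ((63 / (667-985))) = 6466 / 5397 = 1.20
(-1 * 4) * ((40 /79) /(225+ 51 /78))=-4160 /463493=-0.01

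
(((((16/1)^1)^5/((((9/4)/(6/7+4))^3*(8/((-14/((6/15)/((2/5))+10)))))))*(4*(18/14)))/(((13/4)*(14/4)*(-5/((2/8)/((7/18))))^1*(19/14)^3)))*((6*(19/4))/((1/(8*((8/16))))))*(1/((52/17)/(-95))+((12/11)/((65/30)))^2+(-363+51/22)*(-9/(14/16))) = 88900519706474590502912/5431261250415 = 16368301138.10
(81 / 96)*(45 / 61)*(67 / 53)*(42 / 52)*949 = 603.13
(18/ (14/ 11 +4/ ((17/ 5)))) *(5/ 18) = 935/ 458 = 2.04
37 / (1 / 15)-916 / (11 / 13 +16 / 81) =-354603 / 1099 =-322.66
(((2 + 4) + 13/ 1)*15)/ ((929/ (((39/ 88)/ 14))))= 11115/ 1144528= 0.01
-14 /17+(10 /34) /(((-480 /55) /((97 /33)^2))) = -180101 /161568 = -1.11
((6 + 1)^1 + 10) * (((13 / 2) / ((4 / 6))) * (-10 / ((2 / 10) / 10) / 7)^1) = -82875 / 7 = -11839.29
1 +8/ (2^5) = 5/ 4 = 1.25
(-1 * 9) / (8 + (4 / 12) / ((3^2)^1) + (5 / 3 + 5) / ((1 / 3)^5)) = -243 / 43957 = -0.01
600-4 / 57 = 34196 / 57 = 599.93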